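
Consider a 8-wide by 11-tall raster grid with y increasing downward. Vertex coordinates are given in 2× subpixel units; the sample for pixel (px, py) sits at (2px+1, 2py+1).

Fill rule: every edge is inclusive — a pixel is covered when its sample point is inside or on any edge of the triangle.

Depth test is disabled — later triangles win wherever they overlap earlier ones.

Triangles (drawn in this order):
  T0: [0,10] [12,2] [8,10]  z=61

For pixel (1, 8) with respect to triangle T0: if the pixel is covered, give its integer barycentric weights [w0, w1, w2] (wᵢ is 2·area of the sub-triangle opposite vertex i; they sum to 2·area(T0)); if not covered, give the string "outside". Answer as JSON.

T0:
  2·area = 64
  edge (0, 10)→(12, 2): d=(12,-8) inclusive
  edge (12, 2)→(8, 10): d=(-4,8) inclusive
  edge (8, 10)→(0, 10): d=(-8,0) inclusive
    (5,1)@(11, 3): e=[4,4,56] → #
    (6,1)@(13, 3): e=[20,-12,56] → ·
    (4,2)@(9, 5): e=[12,12,40] → #
    (5,2)@(11, 5): e=[28,-4,40] → ·
    (2,3)@(5, 7): e=[4,36,24] → #
    (3,3)@(7, 7): e=[20,20,24] → #
    (5,3)@(11, 7): e=[52,-12,24] → ·
    (1,4)@(3, 9): e=[12,44,8] → #
    (4,4)@(9, 9): e=[60,-4,8] → ·
    (1,5)@(3, 11): e=[36,36,-8] → ·
    (2,5)@(5, 11): e=[52,20,-8] → ·
    (3,5)@(7, 11): e=[68,4,-8] → ·
  covered (8 px):
    · · · · · · · ·
    · · · · · # · ·
    · · · · # · · ·
    · · # # # · · ·
    · # # # · · · ·
    · · · · · · · ·
    · · · · · · · ·
    · · · · · · · ·
    · · · · · · · ·
    · · · · · · · ·
    · · · · · · · ·

Result: "outside"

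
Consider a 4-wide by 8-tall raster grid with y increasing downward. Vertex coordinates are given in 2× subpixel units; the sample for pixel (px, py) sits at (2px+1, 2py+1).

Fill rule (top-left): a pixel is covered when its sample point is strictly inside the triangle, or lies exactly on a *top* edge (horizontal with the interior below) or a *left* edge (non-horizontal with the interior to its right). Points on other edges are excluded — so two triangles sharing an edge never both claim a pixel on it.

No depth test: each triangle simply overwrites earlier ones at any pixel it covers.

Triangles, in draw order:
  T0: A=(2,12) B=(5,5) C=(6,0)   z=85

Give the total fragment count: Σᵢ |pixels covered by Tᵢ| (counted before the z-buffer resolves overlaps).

T0:
  2·area = 8  (B↔C swapped to make it positive)
  edge (2, 12)→(6, 0): d=(4,-12) top-left  bias=+0
  edge (6, 0)→(5, 5): d=(-1,5) right/bottom  bias=-1
  edge (5, 5)→(2, 12): d=(-3,7) right/bottom  bias=-1
    (2,1)@(5, 3): e=[0,2,6] → #  [on edge]
    (3,1)@(7, 3): e=[24,-8,-8] → ·
    (2,2)@(5, 5): e=[8,0,0] → ·  [on edge]
    (1,4)@(3, 9): e=[0,6,2] → #  [on edge]
    (2,4)@(5, 9): e=[24,-4,-12] → ·
    (1,5)@(3, 11): e=[8,4,-4] → ·
    (0,7)@(1, 15): e=[0,10,-2] → ·  [on edge]
    (1,7)@(3, 15): e=[24,0,-16] → ·  [on edge]
  covered (2 px):
    · · · ·
    · · # ·
    · · · ·
    · · · ·
    · # · ·
    · · · ·
    · · · ·
    · · · ·

Final: 2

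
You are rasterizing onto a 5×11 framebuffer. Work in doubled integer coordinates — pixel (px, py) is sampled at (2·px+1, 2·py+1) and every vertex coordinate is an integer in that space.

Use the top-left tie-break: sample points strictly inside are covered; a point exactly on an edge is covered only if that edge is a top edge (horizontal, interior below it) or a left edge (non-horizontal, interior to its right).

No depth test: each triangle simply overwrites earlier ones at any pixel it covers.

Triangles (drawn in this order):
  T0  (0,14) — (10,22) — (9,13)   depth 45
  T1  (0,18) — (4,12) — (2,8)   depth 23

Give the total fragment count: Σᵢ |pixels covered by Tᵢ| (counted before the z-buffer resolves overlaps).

T0:
  2·area = 82  (B↔C swapped to make it positive)
  edge (0, 14)→(9, 13): d=(9,-1) top-left  bias=+0
  edge (9, 13)→(10, 22): d=(1,9) right/bottom  bias=-1
  edge (10, 22)→(0, 14): d=(-10,-8) top-left  bias=+0
    (4,6)@(9, 13): e=[0,0,82] → ·  [on edge]
    (1,7)@(3, 15): e=[12,56,14] → █
    (2,7)@(5, 15): e=[14,38,30] → █
    (3,7)@(7, 15): e=[16,20,46] → █
    (4,7)@(9, 15): e=[18,2,62] → █
    (1,8)@(3, 17): e=[30,58,-6] → ·
    (2,8)@(5, 17): e=[32,40,10] → █
    (2,9)@(5, 19): e=[50,42,-10] → ·
    (3,9)@(7, 19): e=[52,24,6] → █
    (3,10)@(7, 21): e=[70,26,-14] → ·
    (4,10)@(9, 21): e=[72,8,2] → █
  covered (10 px):
    · · · · ·
    · · · · ·
    · · · · ·
    · · · · ·
    · · · · ·
    · · · · ·
    · · · · ·
    · █ █ █ █
    · · █ █ █
    · · · █ █
    · · · · █
T1:
  2·area = 28  (B↔C swapped to make it positive)
  edge (0, 18)→(2, 8): d=(2,-10) top-left  bias=+0
  edge (2, 8)→(4, 12): d=(2,4) right/bottom  bias=-1
  edge (4, 12)→(0, 18): d=(-4,6) right/bottom  bias=-1
    (1,1)@(3, 3): e=[0,-14,42] → ·  [on edge]
    (1,5)@(3, 11): e=[16,2,10] → █
    (2,5)@(5, 11): e=[36,-6,-2] → ·
    (0,6)@(1, 13): e=[0,14,14] → █  [on edge]
    (2,6)@(5, 13): e=[40,-2,-10] → ·
    (0,7)@(1, 15): e=[4,18,6] → █
    (1,7)@(3, 15): e=[24,10,-6] → ·
    (0,8)@(1, 17): e=[8,22,-2] → ·
  covered (4 px):
    · · · · ·
    · · · · ·
    · · · · ·
    · · · · ·
    · · · · ·
    · █ · · ·
    █ █ · · ·
    █ · · · ·
    · · · · ·
    · · · · ·
    · · · · ·

Result: 14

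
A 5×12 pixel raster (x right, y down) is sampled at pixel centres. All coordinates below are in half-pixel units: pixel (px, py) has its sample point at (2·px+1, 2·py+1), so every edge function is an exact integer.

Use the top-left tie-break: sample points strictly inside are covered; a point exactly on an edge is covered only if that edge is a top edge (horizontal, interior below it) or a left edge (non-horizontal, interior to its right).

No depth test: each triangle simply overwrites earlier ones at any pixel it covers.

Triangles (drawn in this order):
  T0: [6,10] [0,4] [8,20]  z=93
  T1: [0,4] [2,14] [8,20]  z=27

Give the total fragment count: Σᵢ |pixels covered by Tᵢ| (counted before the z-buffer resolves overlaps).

T0:
  2·area = 48  (B↔C swapped to make it positive)
  edge (6, 10)→(8, 20): d=(2,10) right/bottom  bias=-1
  edge (8, 20)→(0, 4): d=(-8,-16) top-left  bias=+0
  edge (0, 4)→(6, 10): d=(6,6) right/bottom  bias=-1
    (0,2)@(1, 5): e=[40,8,0] → ·  [on edge]
    (2,2)@(5, 5): e=[0,72,-24] → ·  [on edge]
    (1,3)@(3, 7): e=[24,24,0] → ·  [on edge]
    (1,4)@(3, 9): e=[28,8,12] → #
    (2,4)@(5, 9): e=[8,40,0] → ·  [on edge]
    (1,5)@(3, 11): e=[32,-8,24] → ·
    (2,5)@(5, 11): e=[12,24,12] → #
    (3,5)@(7, 11): e=[-8,56,0] → ·  [on edge]
    (2,6)@(5, 13): e=[16,8,24] → #
    (3,6)@(7, 13): e=[-4,40,12] → ·
    (4,6)@(9, 13): e=[-24,72,0] → ·  [on edge]
    (2,7)@(5, 15): e=[20,-8,36] → ·
    (3,7)@(7, 15): e=[0,24,24] → ·  [on edge]
  covered (4 px):
    · · · · ·
    · · · · ·
    · · · · ·
    · · · · ·
    · # · · ·
    · · # · ·
    · · # · ·
    · · · · ·
    · · · # ·
    · · · · ·
    · · · · ·
    · · · · ·
T1:
  2·area = 48  (B↔C swapped to make it positive)
  edge (0, 4)→(8, 20): d=(8,16) right/bottom  bias=-1
  edge (8, 20)→(2, 14): d=(-6,-6) top-left  bias=+0
  edge (2, 14)→(0, 4): d=(-2,-10) top-left  bias=+0
    (0,3)@(1, 7): e=[8,36,4] → #
    (1,3)@(3, 7): e=[-24,48,24] → ·
    (0,4)@(1, 9): e=[24,24,0] → #  [on edge]
    (1,4)@(3, 9): e=[-8,36,20] → ·
    (0,5)@(1, 11): e=[40,12,-4] → ·
    (1,5)@(3, 11): e=[8,24,16] → #
    (2,5)@(5, 11): e=[-24,36,36] → ·
    (0,6)@(1, 13): e=[56,0,-8] → ·  [on edge]
    (1,6)@(3, 13): e=[24,12,12] → #
    (2,6)@(5, 13): e=[-8,24,32] → ·
    (1,7)@(3, 15): e=[40,0,8] → #  [on edge]
    (2,7)@(5, 15): e=[8,12,28] → #
    (2,8)@(5, 17): e=[24,0,24] → #  [on edge]
    (1,9)@(3, 19): e=[72,-24,0] → ·  [on edge]
    (3,9)@(7, 19): e=[8,0,40] → #  [on edge]
    (4,10)@(9, 21): e=[-8,0,56] → ·  [on edge]
  covered (8 px):
    · · · · ·
    · · · · ·
    · · · · ·
    # · · · ·
    # · · · ·
    · # · · ·
    · # · · ·
    · # # · ·
    · · # · ·
    · · · # ·
    · · · · ·
    · · · · ·

Result: 12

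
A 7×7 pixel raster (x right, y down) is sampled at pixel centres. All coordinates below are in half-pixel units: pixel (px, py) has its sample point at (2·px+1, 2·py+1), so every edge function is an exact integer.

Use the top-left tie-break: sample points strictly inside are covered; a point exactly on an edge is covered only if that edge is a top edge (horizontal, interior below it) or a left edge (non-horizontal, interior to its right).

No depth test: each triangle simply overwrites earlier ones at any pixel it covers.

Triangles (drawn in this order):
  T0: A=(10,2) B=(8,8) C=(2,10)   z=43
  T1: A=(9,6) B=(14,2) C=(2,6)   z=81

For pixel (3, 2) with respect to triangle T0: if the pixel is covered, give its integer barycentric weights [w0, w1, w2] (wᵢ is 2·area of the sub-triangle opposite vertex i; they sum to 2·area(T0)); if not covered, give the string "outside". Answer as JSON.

T0:
  2·area = 32
  edge (10, 2)→(8, 8): d=(-2,6) right/bottom  bias=-1
  edge (8, 8)→(2, 10): d=(-6,2) right/bottom  bias=-1
  edge (2, 10)→(10, 2): d=(8,-8) top-left  bias=+0
    (5,0)@(11, 1): e=[-4,36,0] → .  [on edge]
    (4,1)@(9, 3): e=[4,28,0] → X  [on edge]
    (5,1)@(11, 3): e=[-8,24,16] → .
    (3,2)@(7, 5): e=[12,20,0] → X  [on edge]
    (4,2)@(9, 5): e=[0,16,16] → .  [on edge]
    (2,3)@(5, 7): e=[20,12,0] → X  [on edge]
    (4,3)@(9, 7): e=[-4,4,32] → .
    (5,3)@(11, 7): e=[-16,0,48] → .  [on edge]
    (1,4)@(3, 9): e=[28,4,0] → X  [on edge]
    (2,4)@(5, 9): e=[16,0,16] → .  [on edge]
    (3,4)@(7, 9): e=[4,-4,32] → .
    (0,5)@(1, 11): e=[36,-4,0] → .  [on edge]
    (3,5)@(7, 11): e=[0,-16,48] → .  [on edge]
  covered (5 px):
    . . . . . . .
    . . . . X . .
    . . . X . . .
    . . X X . . .
    . X . . . . .
    . . . . . . .
    . . . . . . .
T1:
  2·area = 28  (B↔C swapped to make it positive)
  edge (9, 6)→(2, 6): d=(-7,0) right/bottom  bias=-1
  edge (2, 6)→(14, 2): d=(12,-4) top-left  bias=+0
  edge (14, 2)→(9, 6): d=(-5,4) right/bottom  bias=-1
    (5,1)@(11, 3): e=[21,0,7] → X  [on edge]
    (6,1)@(13, 3): e=[21,8,-1] → .
    (2,2)@(5, 5): e=[7,0,21] → X  [on edge]
    (3,2)@(7, 5): e=[7,8,13] → X
    (4,2)@(9, 5): e=[7,16,5] → X
    (5,2)@(11, 5): e=[7,24,-3] → .
    (2,3)@(5, 7): e=[-7,24,11] → .
    (3,3)@(7, 7): e=[-7,32,3] → .
    (4,3)@(9, 7): e=[-7,40,-5] → .
  covered (4 px):
    . . . . . . .
    . . . . . X .
    . . X X X . .
    . . . . . . .
    . . . . . . .
    . . . . . . .
    . . . . . . .

Answer: [20,0,12]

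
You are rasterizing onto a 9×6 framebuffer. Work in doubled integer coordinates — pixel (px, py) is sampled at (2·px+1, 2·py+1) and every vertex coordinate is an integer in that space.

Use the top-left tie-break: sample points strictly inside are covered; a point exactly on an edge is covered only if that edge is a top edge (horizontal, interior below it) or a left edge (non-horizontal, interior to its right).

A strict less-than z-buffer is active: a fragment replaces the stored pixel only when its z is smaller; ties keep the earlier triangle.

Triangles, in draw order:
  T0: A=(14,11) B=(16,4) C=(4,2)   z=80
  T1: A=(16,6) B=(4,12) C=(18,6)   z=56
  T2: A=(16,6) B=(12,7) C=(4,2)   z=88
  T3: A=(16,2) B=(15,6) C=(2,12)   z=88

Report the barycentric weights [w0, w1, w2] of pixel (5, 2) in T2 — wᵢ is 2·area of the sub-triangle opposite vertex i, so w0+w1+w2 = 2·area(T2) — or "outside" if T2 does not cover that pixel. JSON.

T0:
  2·area = 88  (B↔C swapped to make it positive)
  edge (14, 11)→(4, 2): d=(-10,-9) top-left  bias=+0
  edge (4, 2)→(16, 4): d=(12,2) right/bottom  bias=-1
  edge (16, 4)→(14, 11): d=(-2,7) right/bottom  bias=-1
    (3,1)@(7, 3): e=[17,6,65] → #
    (4,1)@(9, 3): e=[35,2,51] → #
    (5,1)@(11, 3): e=[53,-2,37] → ·
    (3,2)@(7, 5): e=[-3,30,61] → ·
    (4,2)@(9, 5): e=[15,26,47] → #
    (5,2)@(11, 5): e=[33,22,33] → #
    (6,2)@(13, 5): e=[51,18,19] → #
    (7,2)@(15, 5): e=[69,14,5] → #
    (8,2)@(17, 5): e=[87,10,-9] → ·
    (4,3)@(9, 7): e=[-5,50,43] → ·
    (5,3)@(11, 7): e=[13,46,29] → #
    (8,3)@(17, 7): e=[67,34,-13] → ·
  covered (10 px):
    · · · · · · · · ·
    · · · # # · · · ·
    · · · · # # # # ·
    · · · · · # # # ·
    · · · · · · # · ·
    · · · · · · · · ·
T1:
  2·area = 12  (B↔C swapped to make it positive)
  edge (16, 6)→(18, 6): d=(2,0) top-left  bias=+0
  edge (18, 6)→(4, 12): d=(-14,6) right/bottom  bias=-1
  edge (4, 12)→(16, 6): d=(12,-6) top-left  bias=+0
    (7,3)@(15, 7): e=[2,4,6] → #
    (8,3)@(17, 7): e=[2,-8,18] → ·
    (5,4)@(11, 9): e=[6,0,6] → ·  [on edge]
    (7,4)@(15, 9): e=[6,-24,30] → ·
  covered (1 px):
    · · · · · · · · ·
    · · · · · · · · ·
    · · · · · · · · ·
    · · · · · · · # ·
    · · · · · · · · ·
    · · · · · · · · ·
T2:
  2·area = 28
  edge (16, 6)→(12, 7): d=(-4,1) right/bottom  bias=-1
  edge (12, 7)→(4, 2): d=(-8,-5) top-left  bias=+0
  edge (4, 2)→(16, 6): d=(12,4) right/bottom  bias=-1
    (0,0)@(1, 1): e=[35,-7,0] → ·  [on edge]
    (3,1)@(7, 3): e=[21,7,0] → ·  [on edge]
    (4,2)@(9, 5): e=[11,1,16] → #
    (5,2)@(11, 5): e=[9,11,8] → #
    (6,2)@(13, 5): e=[7,21,0] → ·  [on edge]
    (4,3)@(9, 7): e=[3,-15,40] → ·
    (5,3)@(11, 7): e=[1,-5,32] → ·
  covered (2 px):
    · · · · · · · · ·
    · · · · · · · · ·
    · · · · # # · · ·
    · · · · · · · · ·
    · · · · · · · · ·
    · · · · · · · · ·
T3:
  2·area = 46
  edge (16, 2)→(15, 6): d=(-1,4) right/bottom  bias=-1
  edge (15, 6)→(2, 12): d=(-13,6) right/bottom  bias=-1
  edge (2, 12)→(16, 2): d=(14,-10) top-left  bias=+0
    (7,1)@(15, 3): e=[3,39,4] → #
    (8,1)@(17, 3): e=[-5,27,24] → ·
    (6,2)@(13, 5): e=[9,25,12] → #
    (8,2)@(17, 5): e=[-7,1,52] → ·
    (4,3)@(9, 7): e=[23,23,0] → #  [on edge]
    (5,3)@(11, 7): e=[15,11,20] → #
    (6,3)@(13, 7): e=[7,-1,40] → ·
    (7,3)@(15, 7): e=[-1,-13,60] → ·
    (3,4)@(7, 9): e=[29,9,8] → #
    (4,4)@(9, 9): e=[21,-3,28] → ·
    (5,4)@(11, 9): e=[13,-15,48] → ·
    (3,5)@(7, 11): e=[27,-17,36] → ·
  covered (6 px):
    · · · · · · · · ·
    · · · · · · · # ·
    · · · · · · # # ·
    · · · · # # · · ·
    · · · # · · · · ·
    · · · · · · · · ·

Answer: [11,8,9]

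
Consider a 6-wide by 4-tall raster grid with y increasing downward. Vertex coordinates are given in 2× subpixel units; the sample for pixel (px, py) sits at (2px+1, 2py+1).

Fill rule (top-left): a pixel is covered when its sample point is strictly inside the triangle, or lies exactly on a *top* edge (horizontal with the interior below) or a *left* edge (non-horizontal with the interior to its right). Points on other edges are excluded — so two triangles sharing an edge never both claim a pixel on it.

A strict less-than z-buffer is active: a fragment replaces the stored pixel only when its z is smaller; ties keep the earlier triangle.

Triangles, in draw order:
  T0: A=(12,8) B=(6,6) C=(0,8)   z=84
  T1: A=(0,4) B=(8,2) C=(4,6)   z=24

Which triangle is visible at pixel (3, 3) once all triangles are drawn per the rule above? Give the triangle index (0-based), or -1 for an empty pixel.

T0:
  2·area = 24  (B↔C swapped to make it positive)
  edge (12, 8)→(0, 8): d=(-12,0) right/bottom  bias=-1
  edge (0, 8)→(6, 6): d=(6,-2) top-left  bias=+0
  edge (6, 6)→(12, 8): d=(6,2) right/bottom  bias=-1
    (1,2)@(3, 5): e=[36,-12,0] → ·  [on edge]
    (4,2)@(9, 5): e=[36,0,-12] → ·  [on edge]
    (1,3)@(3, 7): e=[12,0,12] → █  [on edge]
    (2,3)@(5, 7): e=[12,4,8] → █
    (3,3)@(7, 7): e=[12,8,4] → █
    (4,3)@(9, 7): e=[12,12,0] → ·  [on edge]
  covered (3 px):
    · · · · · ·
    · · · · · ·
    · · · · · ·
    · █ █ █ · ·
T1:
  2·area = 24
  edge (0, 4)→(8, 2): d=(8,-2) top-left  bias=+0
  edge (8, 2)→(4, 6): d=(-4,4) right/bottom  bias=-1
  edge (4, 6)→(0, 4): d=(-4,-2) top-left  bias=+0
    (4,0)@(9, 1): e=[-6,0,30] → ·  [on edge]
    (2,1)@(5, 3): e=[2,8,14] → █
    (3,1)@(7, 3): e=[6,0,18] → ·  [on edge]
    (1,2)@(3, 5): e=[14,8,2] → █
    (2,2)@(5, 5): e=[18,0,6] → ·  [on edge]
    (1,3)@(3, 7): e=[30,0,-6] → ·  [on edge]
  covered (2 px):
    · · · · · ·
    · · █ · · ·
    · █ · · · ·
    · · · · · ·

Z-buffer (winner per pixel, '.' = empty):
  . . . . . .
  . . 1 . . .
  . 1 . . . .
  . 0 0 0 . .

Answer: 0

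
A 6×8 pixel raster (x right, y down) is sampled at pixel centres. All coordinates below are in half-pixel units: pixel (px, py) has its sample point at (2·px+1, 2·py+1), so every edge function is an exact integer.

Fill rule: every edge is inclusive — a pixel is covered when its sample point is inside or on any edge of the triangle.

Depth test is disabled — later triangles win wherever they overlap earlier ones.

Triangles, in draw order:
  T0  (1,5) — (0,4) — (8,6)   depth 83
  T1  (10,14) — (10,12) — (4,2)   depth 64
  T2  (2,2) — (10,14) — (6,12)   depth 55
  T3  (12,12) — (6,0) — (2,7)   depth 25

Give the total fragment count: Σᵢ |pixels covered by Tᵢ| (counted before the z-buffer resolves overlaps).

T0:
  2·area = 6
  edge (1, 5)→(0, 4): d=(-1,-1) inclusive
  edge (0, 4)→(8, 6): d=(8,2) inclusive
  edge (8, 6)→(1, 5): d=(-7,-1) inclusive
    (0,2)@(1, 5): e=[0,6,0] → X  [on edge]
    (1,2)@(3, 5): e=[2,2,2] → X
    (2,2)@(5, 5): e=[4,-2,4] → .
    (0,3)@(1, 7): e=[-2,22,-14] → .
    (1,3)@(3, 7): e=[0,18,-12] → .  [on edge]
    (2,4)@(5, 9): e=[0,30,-24] → .  [on edge]
    (3,5)@(7, 11): e=[0,42,-36] → .  [on edge]
    (4,6)@(9, 13): e=[0,54,-48] → .  [on edge]
    (5,7)@(11, 15): e=[0,66,-60] → .  [on edge]
  covered (2 px):
    . . . . . .
    . . . . . .
    X X . . . .
    . . . . . .
    . . . . . .
    . . . . . .
    . . . . . .
    . . . . . .
T1:
  2·area = 12  (B↔C swapped to make it positive)
  edge (10, 14)→(4, 2): d=(-6,-12) inclusive
  edge (4, 2)→(10, 12): d=(6,10) inclusive
  edge (10, 12)→(10, 14): d=(0,2) inclusive
    (3,3)@(7, 7): e=[6,0,6] → X  [on edge]
    (4,3)@(9, 7): e=[30,-20,2] → .
    (3,4)@(7, 9): e=[-6,12,6] → .
    (4,5)@(9, 11): e=[6,4,2] → X
    (5,5)@(11, 11): e=[30,-16,-2] → .
    (4,6)@(9, 13): e=[-6,16,2] → .
  covered (2 px):
    . . . . . .
    . . . . . .
    . . . . . .
    . . . X . .
    . . . . . .
    . . . . X .
    . . . . . .
    . . . . . .
T2:
  2·area = 32
  edge (2, 2)→(10, 14): d=(8,12) inclusive
  edge (10, 14)→(6, 12): d=(-4,-2) inclusive
  edge (6, 12)→(2, 2): d=(-4,-10) inclusive
    (2,3)@(5, 7): e=[4,18,10] → X
    (3,3)@(7, 7): e=[-20,22,30] → .
    (2,4)@(5, 9): e=[20,10,2] → X
    (3,4)@(7, 9): e=[-4,14,22] → .
    (2,5)@(5, 11): e=[36,2,-6] → .
    (3,5)@(7, 11): e=[12,6,14] → X
    (4,5)@(9, 11): e=[-12,10,34] → .
    (3,6)@(7, 13): e=[28,-2,6] → .
    (4,6)@(9, 13): e=[4,2,26] → X
    (5,6)@(11, 13): e=[-20,6,46] → .
    (4,7)@(9, 15): e=[20,-6,18] → .
  covered (4 px):
    . . . . . .
    . . . . . .
    . . . . . .
    . . X . . .
    . . X . . .
    . . . X . .
    . . . . X .
    . . . . . .
T3:
  2·area = 90  (B↔C swapped to make it positive)
  edge (12, 12)→(2, 7): d=(-10,-5) inclusive
  edge (2, 7)→(6, 0): d=(4,-7) inclusive
  edge (6, 0)→(12, 12): d=(6,12) inclusive
    (2,1)@(5, 3): e=[55,5,30] → X
    (3,1)@(7, 3): e=[65,19,6] → X
    (4,1)@(9, 3): e=[75,33,-18] → .
    (2,2)@(5, 5): e=[35,13,42] → X
    (4,2)@(9, 5): e=[55,41,-6] → .
    (1,3)@(3, 7): e=[5,7,78] → X
    (4,3)@(9, 7): e=[35,49,6] → X
    (5,3)@(11, 7): e=[45,63,-18] → .
    (1,4)@(3, 9): e=[-15,15,90] → .
    (2,4)@(5, 9): e=[-5,29,66] → .
    (3,4)@(7, 9): e=[5,43,42] → X
    (5,4)@(11, 9): e=[25,71,-6] → .
  covered (11 px):
    . . . . . .
    . . X X . .
    . . X X . .
    . X X X X .
    . . . X X .
    . . . . . X
    . . . . . .
    . . . . . .

Final: 19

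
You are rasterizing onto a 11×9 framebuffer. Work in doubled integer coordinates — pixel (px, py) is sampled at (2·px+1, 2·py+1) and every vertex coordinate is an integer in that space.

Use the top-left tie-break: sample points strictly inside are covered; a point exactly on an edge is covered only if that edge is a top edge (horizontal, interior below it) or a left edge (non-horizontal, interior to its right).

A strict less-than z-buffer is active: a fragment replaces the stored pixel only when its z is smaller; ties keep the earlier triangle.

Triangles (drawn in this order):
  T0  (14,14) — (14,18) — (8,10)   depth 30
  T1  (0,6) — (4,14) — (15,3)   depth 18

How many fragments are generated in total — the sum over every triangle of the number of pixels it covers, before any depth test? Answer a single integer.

T0:
  2·area = 24
  edge (14, 14)→(14, 18): d=(0,4) right/bottom  bias=-1
  edge (14, 18)→(8, 10): d=(-6,-8) top-left  bias=+0
  edge (8, 10)→(14, 14): d=(6,4) right/bottom  bias=-1
    (4,5)@(9, 11): e=[20,2,2] → X
    (5,5)@(11, 11): e=[12,18,-6] → .
    (4,6)@(9, 13): e=[20,-10,14] → .
    (5,6)@(11, 13): e=[12,6,6] → X
    (6,6)@(13, 13): e=[4,22,-2] → .
    (5,7)@(11, 15): e=[12,-6,18] → .
    (6,7)@(13, 15): e=[4,10,10] → X
    (7,7)@(15, 15): e=[-4,26,2] → .
    (6,8)@(13, 17): e=[4,-2,22] → .
  covered (3 px):
    . . . . . . . . . . .
    . . . . . . . . . . .
    . . . . . . . . . . .
    . . . . . . . . . . .
    . . . . . . . . . . .
    . . . . X . . . . . .
    . . . . . X . . . . .
    . . . . . . X . . . .
    . . . . . . . . . . .
T1:
  2·area = 132  (B↔C swapped to make it positive)
  edge (0, 6)→(15, 3): d=(15,-3) top-left  bias=+0
  edge (15, 3)→(4, 14): d=(-11,11) right/bottom  bias=-1
  edge (4, 14)→(0, 6): d=(-4,-8) top-left  bias=+0
    (8,0)@(17, 1): e=[-24,0,156] → .  [on edge]
    (7,1)@(15, 3): e=[0,0,132] → .  [on edge]
    (2,2)@(5, 5): e=[0,88,44] → X  [on edge]
    (3,2)@(7, 5): e=[6,66,60] → X
    (4,2)@(9, 5): e=[12,44,76] → X
    (5,2)@(11, 5): e=[18,22,92] → X
    (6,2)@(13, 5): e=[24,0,108] → .  [on edge]
    (0,3)@(1, 7): e=[18,110,4] → X
    (1,3)@(3, 7): e=[24,88,20] → X
    (5,3)@(11, 7): e=[48,0,84] → .  [on edge]
    (0,4)@(1, 9): e=[48,88,-4] → .
    (1,4)@(3, 9): e=[54,66,12] → X
    (4,4)@(9, 9): e=[72,0,60] → .  [on edge]
    (3,5)@(7, 11): e=[96,0,36] → .  [on edge]
    (2,6)@(5, 13): e=[120,0,12] → .  [on edge]
    (1,7)@(3, 15): e=[144,0,-12] → .  [on edge]
    (0,8)@(1, 17): e=[168,0,-36] → .  [on edge]
  covered (14 px):
    . . . . . . . . . . .
    . . . . . . . . . . .
    . . X X X X . . . . .
    X X X X X . . . . . .
    . X X X . . . . . . .
    . X X . . . . . . . .
    . . . . . . . . . . .
    . . . . . . . . . . .
    . . . . . . . . . . .

Final: 17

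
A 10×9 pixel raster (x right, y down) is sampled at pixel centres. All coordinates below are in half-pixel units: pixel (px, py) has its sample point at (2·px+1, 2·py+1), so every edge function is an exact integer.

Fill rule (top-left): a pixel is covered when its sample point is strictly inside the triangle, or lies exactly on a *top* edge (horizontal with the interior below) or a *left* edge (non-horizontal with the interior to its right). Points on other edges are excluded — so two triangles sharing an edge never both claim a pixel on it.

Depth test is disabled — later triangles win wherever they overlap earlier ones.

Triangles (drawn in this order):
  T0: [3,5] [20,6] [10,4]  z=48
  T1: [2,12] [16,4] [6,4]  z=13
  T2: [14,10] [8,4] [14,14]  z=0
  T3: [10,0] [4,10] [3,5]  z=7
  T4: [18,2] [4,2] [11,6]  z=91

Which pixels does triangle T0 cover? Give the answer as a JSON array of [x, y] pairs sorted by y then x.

T0:
  2·area = 24  (B↔C swapped to make it positive)
  edge (3, 5)→(10, 4): d=(7,-1) top-left  bias=+0
  edge (10, 4)→(20, 6): d=(10,2) right/bottom  bias=-1
  edge (20, 6)→(3, 5): d=(-17,-1) top-left  bias=+0
    (2,1)@(5, 3): e=[-12,0,36] → .  [on edge]
    (8,1)@(17, 3): e=[0,-24,48] → .  [on edge]
    (1,2)@(3, 5): e=[0,24,0] → X  [on edge]
    (2,2)@(5, 5): e=[2,20,2] → X
    (3,2)@(7, 5): e=[4,16,4] → X
    (4,2)@(9, 5): e=[6,12,6] → X
    (5,2)@(11, 5): e=[8,8,8] → X
    (6,2)@(13, 5): e=[10,4,10] → X
    (7,2)@(15, 5): e=[12,0,12] → .  [on edge]
    (1,3)@(3, 7): e=[14,44,-34] → .
    (2,3)@(5, 7): e=[16,40,-32] → .
    (3,3)@(7, 7): e=[18,36,-30] → .
  covered (6 px):
    . . . . . . . . . .
    . . . . . . . . . .
    . X X X X X X . . .
    . . . . . . . . . .
    . . . . . . . . . .
    . . . . . . . . . .
    . . . . . . . . . .
    . . . . . . . . . .
    . . . . . . . . . .
T1:
  2·area = 80  (B↔C swapped to make it positive)
  edge (2, 12)→(6, 4): d=(4,-8) top-left  bias=+0
  edge (6, 4)→(16, 4): d=(10,0) top-left  bias=+0
  edge (16, 4)→(2, 12): d=(-14,8) right/bottom  bias=-1
    (3,2)@(7, 5): e=[12,10,58] → X
    (4,2)@(9, 5): e=[28,10,42] → X
    (5,2)@(11, 5): e=[44,10,26] → X
    (6,2)@(13, 5): e=[60,10,10] → X
    (7,2)@(15, 5): e=[76,10,-6] → .
    (2,3)@(5, 7): e=[4,30,46] → X
    (5,3)@(11, 7): e=[52,30,-2] → .
    (6,3)@(13, 7): e=[68,30,-18] → .
    (2,4)@(5, 9): e=[12,50,18] → X
    (4,4)@(9, 9): e=[44,50,-14] → .
    (1,5)@(3, 11): e=[4,70,6] → X
    (2,5)@(5, 11): e=[20,70,-10] → .
  covered (10 px):
    . . . . . . . . . .
    . . . . . . . . . .
    . . . X X X X . . .
    . . X X X . . . . .
    . . X X . . . . . .
    . X . . . . . . . .
    . . . . . . . . . .
    . . . . . . . . . .
    . . . . . . . . . .
T2:
  2·area = 24  (B↔C swapped to make it positive)
  edge (14, 10)→(14, 14): d=(0,4) right/bottom  bias=-1
  edge (14, 14)→(8, 4): d=(-6,-10) top-left  bias=+0
  edge (8, 4)→(14, 10): d=(6,6) right/bottom  bias=-1
    (2,0)@(5, 1): e=[36,-12,0] → .  [on edge]
    (3,1)@(7, 3): e=[28,-4,0] → .  [on edge]
    (4,2)@(9, 5): e=[20,4,0] → .  [on edge]
    (5,3)@(11, 7): e=[12,12,0] → .  [on edge]
    (5,4)@(11, 9): e=[12,0,12] → X  [on edge]
    (6,4)@(13, 9): e=[4,20,0] → .  [on edge]
    (5,5)@(11, 11): e=[12,-12,24] → .
    (6,5)@(13, 11): e=[4,8,12] → X
    (7,5)@(15, 11): e=[-4,28,0] → .  [on edge]
    (6,6)@(13, 13): e=[4,-4,24] → .
    (8,6)@(17, 13): e=[-12,36,0] → .  [on edge]
    (9,7)@(19, 15): e=[-20,44,0] → .  [on edge]
  covered (2 px):
    . . . . . . . . . .
    . . . . . . . . . .
    . . . . . . . . . .
    . . . . . . . . . .
    . . . . . X . . . .
    . . . . . . X . . .
    . . . . . . . . . .
    . . . . . . . . . .
    . . . . . . . . . .
T3:
  2·area = 40
  edge (10, 0)→(4, 10): d=(-6,10) right/bottom  bias=-1
  edge (4, 10)→(3, 5): d=(-1,-5) top-left  bias=+0
  edge (3, 5)→(10, 0): d=(7,-5) top-left  bias=+0
    (4,0)@(9, 1): e=[4,34,2] → X
    (5,0)@(11, 1): e=[-16,44,12] → .
    (3,1)@(7, 3): e=[12,22,6] → X
    (4,1)@(9, 3): e=[-8,32,16] → .
    (1,2)@(3, 5): e=[40,0,0] → X  [on edge]
    (2,2)@(5, 5): e=[20,10,10] → X
    (3,2)@(7, 5): e=[0,20,20] → .  [on edge]
    (1,3)@(3, 7): e=[28,-2,14] → .
    (2,3)@(5, 7): e=[8,8,24] → X
    (3,3)@(7, 7): e=[-12,18,34] → .
    (2,4)@(5, 9): e=[-4,6,38] → .
    (0,7)@(1, 15): e=[0,-20,60] → .  [on edge]
    (2,7)@(5, 15): e=[-40,0,80] → .  [on edge]
  covered (5 px):
    . . . . X . . . . .
    . . . X . . . . . .
    . X X . . . . . . .
    . . X . . . . . . .
    . . . . . . . . . .
    . . . . . . . . . .
    . . . . . . . . . .
    . . . . . . . . . .
    . . . . . . . . . .
T4:
  2·area = 56  (B↔C swapped to make it positive)
  edge (18, 2)→(11, 6): d=(-7,4) right/bottom  bias=-1
  edge (11, 6)→(4, 2): d=(-7,-4) top-left  bias=+0
  edge (4, 2)→(18, 2): d=(14,0) top-left  bias=+0
    (3,1)@(7, 3): e=[37,5,14] → X
    (4,1)@(9, 3): e=[29,13,14] → X
    (5,1)@(11, 3): e=[21,21,14] → X
    (6,1)@(13, 3): e=[13,29,14] → X
    (7,1)@(15, 3): e=[5,37,14] → X
    (8,1)@(17, 3): e=[-3,45,14] → .
    (3,2)@(7, 5): e=[23,-9,42] → .
    (4,2)@(9, 5): e=[15,-1,42] → .
    (5,2)@(11, 5): e=[7,7,42] → X
    (6,2)@(13, 5): e=[-1,15,42] → .
    (7,2)@(15, 5): e=[-9,23,42] → .
    (5,3)@(11, 7): e=[-7,-7,70] → .
  covered (6 px):
    . . . . . . . . . .
    . . . X X X X X . .
    . . . . . X . . . .
    . . . . . . . . . .
    . . . . . . . . . .
    . . . . . . . . . .
    . . . . . . . . . .
    . . . . . . . . . .
    . . . . . . . . . .

Answer: [[1,2],[2,2],[3,2],[4,2],[5,2],[6,2]]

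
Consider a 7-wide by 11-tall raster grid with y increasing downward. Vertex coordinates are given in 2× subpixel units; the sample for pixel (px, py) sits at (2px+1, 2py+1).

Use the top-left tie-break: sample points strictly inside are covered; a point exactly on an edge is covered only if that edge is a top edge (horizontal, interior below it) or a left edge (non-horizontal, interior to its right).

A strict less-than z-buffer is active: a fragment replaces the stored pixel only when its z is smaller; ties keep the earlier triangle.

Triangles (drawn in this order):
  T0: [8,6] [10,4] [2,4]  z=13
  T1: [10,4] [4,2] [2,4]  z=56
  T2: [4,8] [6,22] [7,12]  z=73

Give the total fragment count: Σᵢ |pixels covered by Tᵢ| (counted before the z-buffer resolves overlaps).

T0:
  2·area = 16  (B↔C swapped to make it positive)
  edge (8, 6)→(2, 4): d=(-6,-2) top-left  bias=+0
  edge (2, 4)→(10, 4): d=(8,0) top-left  bias=+0
  edge (10, 4)→(8, 6): d=(-2,2) right/bottom  bias=-1
    (6,0)@(13, 1): e=[40,-24,0] → ·  [on edge]
    (5,1)@(11, 3): e=[24,-8,0] → ·  [on edge]
    (2,2)@(5, 5): e=[0,8,8] → █  [on edge]
    (3,2)@(7, 5): e=[4,8,4] → █
    (4,2)@(9, 5): e=[8,8,0] → ·  [on edge]
    (2,3)@(5, 7): e=[-12,24,4] → ·
    (3,3)@(7, 7): e=[-8,24,0] → ·  [on edge]
    (5,3)@(11, 7): e=[0,24,-8] → ·  [on edge]
    (2,4)@(5, 9): e=[-24,40,0] → ·  [on edge]
    (1,5)@(3, 11): e=[-40,56,0] → ·  [on edge]
    (0,6)@(1, 13): e=[-56,72,0] → ·  [on edge]
  covered (2 px):
    · · · · · · ·
    · · · · · · ·
    · · █ █ · · ·
    · · · · · · ·
    · · · · · · ·
    · · · · · · ·
    · · · · · · ·
    · · · · · · ·
    · · · · · · ·
    · · · · · · ·
    · · · · · · ·
T1:
  2·area = 16  (B↔C swapped to make it positive)
  edge (10, 4)→(2, 4): d=(-8,0) right/bottom  bias=-1
  edge (2, 4)→(4, 2): d=(2,-2) top-left  bias=+0
  edge (4, 2)→(10, 4): d=(6,2) right/bottom  bias=-1
    (0,0)@(1, 1): e=[24,-8,0] → ·  [on edge]
    (2,0)@(5, 1): e=[24,0,-8] → ·  [on edge]
    (1,1)@(3, 3): e=[8,0,8] → █  [on edge]
    (2,1)@(5, 3): e=[8,4,4] → █
    (3,1)@(7, 3): e=[8,8,0] → ·  [on edge]
    (0,2)@(1, 5): e=[-8,0,24] → ·  [on edge]
    (1,2)@(3, 5): e=[-8,4,20] → ·
    (2,2)@(5, 5): e=[-8,8,16] → ·
    (6,2)@(13, 5): e=[-8,24,0] → ·  [on edge]
  covered (2 px):
    · · · · · · ·
    · █ █ · · · ·
    · · · · · · ·
    · · · · · · ·
    · · · · · · ·
    · · · · · · ·
    · · · · · · ·
    · · · · · · ·
    · · · · · · ·
    · · · · · · ·
    · · · · · · ·
T2:
  2·area = 34  (B↔C swapped to make it positive)
  edge (4, 8)→(7, 12): d=(3,4) right/bottom  bias=-1
  edge (7, 12)→(6, 22): d=(-1,10) right/bottom  bias=-1
  edge (6, 22)→(4, 8): d=(-2,-14) top-left  bias=+0
    (1,0)@(3, 1): e=[-17,51,0] → ·  [on edge]
    (2,5)@(5, 11): e=[5,21,8] → █
    (3,5)@(7, 11): e=[-3,1,36] → ·
    (2,6)@(5, 13): e=[11,19,4] → █
    (3,6)@(7, 13): e=[3,-1,32] → ·
    (2,7)@(5, 15): e=[17,17,0] → █  [on edge]
    (3,7)@(7, 15): e=[9,-3,28] → ·
    (2,8)@(5, 17): e=[23,15,-4] → ·
  covered (3 px):
    · · · · · · ·
    · · · · · · ·
    · · · · · · ·
    · · · · · · ·
    · · · · · · ·
    · · █ · · · ·
    · · █ · · · ·
    · · █ · · · ·
    · · · · · · ·
    · · · · · · ·
    · · · · · · ·

Final: 7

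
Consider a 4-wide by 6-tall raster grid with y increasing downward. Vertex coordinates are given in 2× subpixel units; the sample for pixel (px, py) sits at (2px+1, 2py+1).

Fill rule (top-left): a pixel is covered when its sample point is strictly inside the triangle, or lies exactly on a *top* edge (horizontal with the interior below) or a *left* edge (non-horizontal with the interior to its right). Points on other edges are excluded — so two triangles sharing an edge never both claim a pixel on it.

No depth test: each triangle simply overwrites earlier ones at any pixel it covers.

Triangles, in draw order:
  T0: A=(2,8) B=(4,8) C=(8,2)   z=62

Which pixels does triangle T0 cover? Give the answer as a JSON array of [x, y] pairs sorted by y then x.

T0:
  2·area = 12  (B↔C swapped to make it positive)
  edge (2, 8)→(8, 2): d=(6,-6) top-left  bias=+0
  edge (8, 2)→(4, 8): d=(-4,6) right/bottom  bias=-1
  edge (4, 8)→(2, 8): d=(-2,0) right/bottom  bias=-1
    (3,1)@(7, 3): e=[0,2,10] → X  [on edge]
    (2,2)@(5, 5): e=[0,6,6] → X  [on edge]
    (3,2)@(7, 5): e=[12,-6,6] → .
    (1,3)@(3, 7): e=[0,10,2] → X  [on edge]
    (2,3)@(5, 7): e=[12,-2,2] → .
    (0,4)@(1, 9): e=[0,14,-2] → .  [on edge]
    (1,4)@(3, 9): e=[12,2,-2] → .
  covered (3 px):
    . . . .
    . . . X
    . . X .
    . X . .
    . . . .
    . . . .

Result: [[3,1],[2,2],[1,3]]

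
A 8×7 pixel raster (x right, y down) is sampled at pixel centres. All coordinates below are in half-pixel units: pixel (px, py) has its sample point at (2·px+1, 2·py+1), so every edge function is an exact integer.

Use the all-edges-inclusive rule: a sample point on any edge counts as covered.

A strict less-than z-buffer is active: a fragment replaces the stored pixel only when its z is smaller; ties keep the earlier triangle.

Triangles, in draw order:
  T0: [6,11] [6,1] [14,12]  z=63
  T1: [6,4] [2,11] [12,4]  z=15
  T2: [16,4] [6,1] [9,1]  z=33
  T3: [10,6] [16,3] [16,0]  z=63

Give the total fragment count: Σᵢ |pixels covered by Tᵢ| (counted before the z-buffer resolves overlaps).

T0:
  2·area = 80
  edge (6, 11)→(6, 1): d=(0,-10) inclusive
  edge (6, 1)→(14, 12): d=(8,11) inclusive
  edge (14, 12)→(6, 11): d=(-8,-1) inclusive
    (3,1)@(7, 3): e=[10,5,65] → X
    (4,1)@(9, 3): e=[30,-17,67] → .
    (3,2)@(7, 5): e=[10,21,49] → X
    (4,2)@(9, 5): e=[30,-1,51] → .
    (3,3)@(7, 7): e=[10,37,33] → X
    (4,3)@(9, 7): e=[30,15,35] → X
    (5,3)@(11, 7): e=[50,-7,37] → .
    (3,4)@(7, 9): e=[10,53,17] → X
    (5,4)@(11, 9): e=[50,9,21] → X
    (6,4)@(13, 9): e=[70,-13,23] → .
    (3,5)@(7, 11): e=[10,69,1] → X
    (6,5)@(13, 11): e=[70,3,7] → X
  covered (11 px):
    . . . . . . . .
    . . . X . . . .
    . . . X . . . .
    . . . X X . . .
    . . . X X X . .
    . . . X X X X .
    . . . . . . . .
T1:
  2·area = 42  (B↔C swapped to make it positive)
  edge (6, 4)→(12, 4): d=(6,0) inclusive
  edge (12, 4)→(2, 11): d=(-10,7) inclusive
  edge (2, 11)→(6, 4): d=(4,-7) inclusive
    (3,2)@(7, 5): e=[6,25,11] → X
    (4,2)@(9, 5): e=[6,11,25] → X
    (5,2)@(11, 5): e=[6,-3,39] → .
    (2,3)@(5, 7): e=[18,19,5] → X
    (4,3)@(9, 7): e=[18,-9,33] → .
    (2,4)@(5, 9): e=[30,-1,13] → .
    (3,4)@(7, 9): e=[30,-15,27] → .
  covered (4 px):
    . . . . . . . .
    . . . . . . . .
    . . . X X . . .
    . . X X . . . .
    . . . . . . . .
    . . . . . . . .
    . . . . . . . .
T2:
  2·area = 9
  edge (16, 4)→(6, 1): d=(-10,-3) inclusive
  edge (6, 1)→(9, 1): d=(3,0) inclusive
  edge (9, 1)→(16, 4): d=(7,3) inclusive
    (0,0)@(1, 1): e=[-15,0,24] → .  [on edge]
    (1,0)@(3, 1): e=[-9,0,18] → .  [on edge]
    (2,0)@(5, 1): e=[-3,0,12] → .  [on edge]
    (3,0)@(7, 1): e=[3,0,6] → X  [on edge]
    (4,0)@(9, 1): e=[9,0,0] → X  [on edge]
    (5,0)@(11, 1): e=[15,0,-6] → .  [on edge]
    (6,0)@(13, 1): e=[21,0,-12] → .  [on edge]
    (7,0)@(15, 1): e=[27,0,-18] → .  [on edge]
    (3,1)@(7, 3): e=[-17,6,20] → .
    (4,1)@(9, 3): e=[-11,6,14] → .
    (6,1)@(13, 3): e=[1,6,2] → X
    (7,1)@(15, 3): e=[7,6,-4] → .
  covered (3 px):
    . . . X X . . .
    . . . . . . X .
    . . . . . . . .
    . . . . . . . .
    . . . . . . . .
    . . . . . . . .
    . . . . . . . .
T3:
  2·area = 18  (B↔C swapped to make it positive)
  edge (10, 6)→(16, 0): d=(6,-6) inclusive
  edge (16, 0)→(16, 3): d=(0,3) inclusive
  edge (16, 3)→(10, 6): d=(-6,3) inclusive
    (7,0)@(15, 1): e=[0,3,15] → X  [on edge]
    (6,1)@(13, 3): e=[0,9,9] → X  [on edge]
    (5,2)@(11, 5): e=[0,15,3] → X  [on edge]
    (6,2)@(13, 5): e=[12,9,-3] → .
    (7,2)@(15, 5): e=[24,3,-9] → .
    (4,3)@(9, 7): e=[0,21,-3] → .  [on edge]
    (5,3)@(11, 7): e=[12,15,-9] → .
    (3,4)@(7, 9): e=[0,27,-9] → .  [on edge]
    (2,5)@(5, 11): e=[0,33,-15] → .  [on edge]
    (1,6)@(3, 13): e=[0,39,-21] → .  [on edge]
  covered (4 px):
    . . . . . . . X
    . . . . . . X X
    . . . . . X . .
    . . . . . . . .
    . . . . . . . .
    . . . . . . . .
    . . . . . . . .

Final: 22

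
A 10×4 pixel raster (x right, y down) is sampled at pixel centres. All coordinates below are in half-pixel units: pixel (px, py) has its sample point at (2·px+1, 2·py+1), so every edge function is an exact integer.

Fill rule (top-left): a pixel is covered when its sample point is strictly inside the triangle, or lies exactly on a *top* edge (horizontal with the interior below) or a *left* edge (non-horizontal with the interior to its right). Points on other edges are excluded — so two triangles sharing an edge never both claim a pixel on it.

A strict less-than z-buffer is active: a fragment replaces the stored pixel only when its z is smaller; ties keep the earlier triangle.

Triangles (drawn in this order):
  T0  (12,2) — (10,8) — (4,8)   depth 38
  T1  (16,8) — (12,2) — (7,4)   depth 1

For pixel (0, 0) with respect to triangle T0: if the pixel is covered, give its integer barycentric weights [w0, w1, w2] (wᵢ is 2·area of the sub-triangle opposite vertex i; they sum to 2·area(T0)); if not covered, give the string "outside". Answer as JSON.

T0:
  2·area = 36
  edge (12, 2)→(10, 8): d=(-2,6) right/bottom  bias=-1
  edge (10, 8)→(4, 8): d=(-6,0) right/bottom  bias=-1
  edge (4, 8)→(12, 2): d=(8,-6) top-left  bias=+0
    (5,1)@(11, 3): e=[4,30,2] → X
    (6,1)@(13, 3): e=[-8,30,14] → .
    (4,2)@(9, 5): e=[12,18,6] → X
    (5,2)@(11, 5): e=[0,18,18] → .  [on edge]
    (3,3)@(7, 7): e=[20,6,10] → X
    (5,3)@(11, 7): e=[-4,6,34] → .
  covered (4 px):
    . . . . . . . . . .
    . . . . . X . . . .
    . . . . X . . . . .
    . . . X X . . . . .
T1:
  2·area = 38  (B↔C swapped to make it positive)
  edge (16, 8)→(7, 4): d=(-9,-4) top-left  bias=+0
  edge (7, 4)→(12, 2): d=(5,-2) top-left  bias=+0
  edge (12, 2)→(16, 8): d=(4,6) right/bottom  bias=-1
    (5,1)@(11, 3): e=[25,3,10] → X
    (6,1)@(13, 3): e=[33,7,-2] → .
    (5,2)@(11, 5): e=[7,13,18] → X
    (6,2)@(13, 5): e=[15,17,6] → X
    (7,2)@(15, 5): e=[23,21,-6] → .
    (5,3)@(11, 7): e=[-11,23,26] → .
    (6,3)@(13, 7): e=[-3,27,14] → .
    (7,3)@(15, 7): e=[5,31,2] → X
    (8,3)@(17, 7): e=[13,35,-10] → .
  covered (4 px):
    . . . . . . . . . .
    . . . . . X . . . .
    . . . . . X X . . .
    . . . . . . . X . .

Answer: "outside"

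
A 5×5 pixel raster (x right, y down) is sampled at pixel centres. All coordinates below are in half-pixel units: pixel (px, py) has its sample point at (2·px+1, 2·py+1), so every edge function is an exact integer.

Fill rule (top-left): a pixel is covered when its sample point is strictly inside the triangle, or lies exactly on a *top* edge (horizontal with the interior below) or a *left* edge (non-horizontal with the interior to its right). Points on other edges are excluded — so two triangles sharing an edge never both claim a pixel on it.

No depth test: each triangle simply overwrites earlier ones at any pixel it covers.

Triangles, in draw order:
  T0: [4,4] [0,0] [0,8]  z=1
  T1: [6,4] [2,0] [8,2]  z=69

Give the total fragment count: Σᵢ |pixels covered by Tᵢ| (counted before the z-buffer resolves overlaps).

T0:
  2·area = 32  (B↔C swapped to make it positive)
  edge (4, 4)→(0, 8): d=(-4,4) right/bottom  bias=-1
  edge (0, 8)→(0, 0): d=(0,-8) top-left  bias=+0
  edge (0, 0)→(4, 4): d=(4,4) right/bottom  bias=-1
    (0,0)@(1, 1): e=[24,8,0] → .  [on edge]
    (3,0)@(7, 1): e=[0,56,-24] → .  [on edge]
    (0,1)@(1, 3): e=[16,8,8] → X
    (1,1)@(3, 3): e=[8,24,0] → .  [on edge]
    (2,1)@(5, 3): e=[0,40,-8] → .  [on edge]
    (0,2)@(1, 5): e=[8,8,16] → X
    (1,2)@(3, 5): e=[0,24,8] → .  [on edge]
    (2,2)@(5, 5): e=[-8,40,0] → .  [on edge]
    (0,3)@(1, 7): e=[0,8,24] → .  [on edge]
    (3,3)@(7, 7): e=[-24,56,0] → .  [on edge]
    (4,4)@(9, 9): e=[-40,72,0] → .  [on edge]
  covered (2 px):
    . . . . .
    X . . . .
    X . . . .
    . . . . .
    . . . . .
T1:
  2·area = 16
  edge (6, 4)→(2, 0): d=(-4,-4) top-left  bias=+0
  edge (2, 0)→(8, 2): d=(6,2) right/bottom  bias=-1
  edge (8, 2)→(6, 4): d=(-2,2) right/bottom  bias=-1
    (1,0)@(3, 1): e=[0,4,12] → X  [on edge]
    (2,0)@(5, 1): e=[8,0,8] → .  [on edge]
    (4,0)@(9, 1): e=[24,-8,0] → .  [on edge]
    (1,1)@(3, 3): e=[-8,16,8] → .
    (2,1)@(5, 3): e=[0,12,4] → X  [on edge]
    (3,1)@(7, 3): e=[8,8,0] → .  [on edge]
    (2,2)@(5, 5): e=[-8,24,0] → .  [on edge]
    (3,2)@(7, 5): e=[0,20,-4] → .  [on edge]
    (1,3)@(3, 7): e=[-24,40,0] → .  [on edge]
    (4,3)@(9, 7): e=[0,28,-12] → .  [on edge]
    (0,4)@(1, 9): e=[-40,56,0] → .  [on edge]
  covered (2 px):
    . X . . .
    . . X . .
    . . . . .
    . . . . .
    . . . . .

Result: 4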